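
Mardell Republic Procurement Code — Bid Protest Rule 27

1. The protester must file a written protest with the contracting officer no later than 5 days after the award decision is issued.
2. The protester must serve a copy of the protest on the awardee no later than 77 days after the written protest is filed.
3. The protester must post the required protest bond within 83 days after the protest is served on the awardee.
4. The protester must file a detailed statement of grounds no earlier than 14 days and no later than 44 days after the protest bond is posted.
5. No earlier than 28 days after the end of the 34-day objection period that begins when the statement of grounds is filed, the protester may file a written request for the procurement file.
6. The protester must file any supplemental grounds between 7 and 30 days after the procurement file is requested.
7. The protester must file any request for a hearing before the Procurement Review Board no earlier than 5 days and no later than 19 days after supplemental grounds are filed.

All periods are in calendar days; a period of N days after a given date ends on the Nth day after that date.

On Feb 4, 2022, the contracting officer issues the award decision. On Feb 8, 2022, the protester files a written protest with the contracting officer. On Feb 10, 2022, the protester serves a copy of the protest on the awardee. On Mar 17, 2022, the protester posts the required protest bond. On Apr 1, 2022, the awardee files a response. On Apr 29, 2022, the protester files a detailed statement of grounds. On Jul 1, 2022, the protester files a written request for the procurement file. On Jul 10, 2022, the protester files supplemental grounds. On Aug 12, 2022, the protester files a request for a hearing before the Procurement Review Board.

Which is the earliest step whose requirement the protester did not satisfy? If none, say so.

Step 7

(1) due by Feb 4, 2022 + 5 days = Feb 9, 2022; done Feb 8, 2022 — timely.
(2) due by Feb 8, 2022 + 77 days = Apr 26, 2022; done Feb 10, 2022 — timely.
(3) due by Feb 10, 2022 + 83 days = May 4, 2022; Mar 17, 2022 is within that limit.
(4) the permitted window runs from Mar 17, 2022 + 14 = Mar 31, 2022 to Mar 17, 2022 + 44 = Apr 30, 2022; done Apr 29, 2022, which is between those dates.
(5) permitted from Jun 2, 2022 + 28 days = Jun 30, 2022 onward; done Jul 1, 2022, after the minimum wait.
(6) the permitted window runs from Jul 1, 2022 + 7 = Jul 8, 2022 to Jul 1, 2022 + 30 = Jul 31, 2022; done Jul 10, 2022, which is between those dates.
(7) the permitted window runs from Jul 10, 2022 + 5 = Jul 15, 2022 to Jul 10, 2022 + 19 = Jul 29, 2022; done Aug 12, 2022 — 14 days after the window closed.
Later steps need not be reached.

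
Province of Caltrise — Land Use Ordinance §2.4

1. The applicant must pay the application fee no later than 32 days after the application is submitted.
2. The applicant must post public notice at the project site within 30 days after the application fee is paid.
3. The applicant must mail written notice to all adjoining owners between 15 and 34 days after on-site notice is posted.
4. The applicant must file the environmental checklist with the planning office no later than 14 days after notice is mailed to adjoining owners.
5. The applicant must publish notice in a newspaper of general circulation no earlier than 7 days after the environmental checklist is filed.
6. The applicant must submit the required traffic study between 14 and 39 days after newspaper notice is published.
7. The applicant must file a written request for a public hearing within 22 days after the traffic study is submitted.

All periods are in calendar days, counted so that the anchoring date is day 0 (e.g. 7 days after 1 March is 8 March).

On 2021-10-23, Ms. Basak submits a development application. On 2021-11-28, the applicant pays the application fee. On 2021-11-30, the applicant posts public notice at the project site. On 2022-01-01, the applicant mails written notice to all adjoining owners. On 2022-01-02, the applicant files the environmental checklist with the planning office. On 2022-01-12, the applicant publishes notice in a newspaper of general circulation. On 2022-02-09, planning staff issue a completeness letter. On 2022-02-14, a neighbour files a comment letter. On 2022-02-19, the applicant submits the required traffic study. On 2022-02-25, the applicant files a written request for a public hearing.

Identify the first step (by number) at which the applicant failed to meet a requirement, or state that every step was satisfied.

Step 1

Step 1: 32 days after 2021-10-23 (when the application is submitted) is 2021-11-24; done 2021-11-28 — 4 days late.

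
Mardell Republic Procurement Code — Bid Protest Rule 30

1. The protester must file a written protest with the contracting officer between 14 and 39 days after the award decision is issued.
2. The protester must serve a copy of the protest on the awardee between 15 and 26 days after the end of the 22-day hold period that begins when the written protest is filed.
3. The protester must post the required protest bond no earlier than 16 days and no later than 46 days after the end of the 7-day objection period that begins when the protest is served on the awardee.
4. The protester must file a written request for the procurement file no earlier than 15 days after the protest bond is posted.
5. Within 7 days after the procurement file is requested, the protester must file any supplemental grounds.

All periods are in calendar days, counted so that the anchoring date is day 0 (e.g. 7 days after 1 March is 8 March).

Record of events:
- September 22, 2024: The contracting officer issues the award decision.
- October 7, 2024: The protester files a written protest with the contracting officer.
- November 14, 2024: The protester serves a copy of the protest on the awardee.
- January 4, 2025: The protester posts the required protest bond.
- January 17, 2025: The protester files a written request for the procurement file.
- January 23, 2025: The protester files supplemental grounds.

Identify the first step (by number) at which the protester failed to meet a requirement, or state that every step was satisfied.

Step 1 — 14 and 39 days from September 22, 2024 (when the award decision is issued) are October 6, 2024 and October 31, 2024 respectively; done October 7, 2024, which is between those dates.
Step 2 — 15 and 26 days from October 29, 2024 (end of the 22-day hold period, which began when the written protest is filed on October 7, 2024) are November 13, 2024 and November 24, 2024 respectively; done November 14, 2024, which is between those dates.
Step 3 — 16 and 46 days from November 21, 2024 (end of the 7-day objection period, which began when the protest is served on the awardee on November 14, 2024) are December 7, 2024 and January 6, 2025 respectively; done January 4, 2025, which is between those dates.
Step 4 — must wait 15 days from January 4, 2025 (when the protest bond is posted), so not before January 19, 2025; January 17, 2025 is 2 days before the earliest permitted date.

Step 4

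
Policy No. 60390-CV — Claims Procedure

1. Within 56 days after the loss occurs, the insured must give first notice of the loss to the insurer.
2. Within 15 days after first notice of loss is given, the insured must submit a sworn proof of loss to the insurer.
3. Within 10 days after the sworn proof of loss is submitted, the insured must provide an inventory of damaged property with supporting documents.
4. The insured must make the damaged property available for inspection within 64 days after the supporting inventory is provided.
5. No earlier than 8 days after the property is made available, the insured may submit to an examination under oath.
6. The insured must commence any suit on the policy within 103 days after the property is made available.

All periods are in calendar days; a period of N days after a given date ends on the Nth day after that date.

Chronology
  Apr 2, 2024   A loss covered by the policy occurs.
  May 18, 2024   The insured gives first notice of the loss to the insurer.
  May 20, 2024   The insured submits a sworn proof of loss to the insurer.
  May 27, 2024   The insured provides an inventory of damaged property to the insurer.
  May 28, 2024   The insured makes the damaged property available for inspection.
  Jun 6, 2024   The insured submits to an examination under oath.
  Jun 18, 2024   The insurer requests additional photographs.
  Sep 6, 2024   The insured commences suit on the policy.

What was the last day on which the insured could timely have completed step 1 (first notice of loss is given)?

May 28, 2024

Step 1 runs from Apr 2, 2024, when the loss occurs. 56 days after Apr 2, 2024 is May 28, 2024.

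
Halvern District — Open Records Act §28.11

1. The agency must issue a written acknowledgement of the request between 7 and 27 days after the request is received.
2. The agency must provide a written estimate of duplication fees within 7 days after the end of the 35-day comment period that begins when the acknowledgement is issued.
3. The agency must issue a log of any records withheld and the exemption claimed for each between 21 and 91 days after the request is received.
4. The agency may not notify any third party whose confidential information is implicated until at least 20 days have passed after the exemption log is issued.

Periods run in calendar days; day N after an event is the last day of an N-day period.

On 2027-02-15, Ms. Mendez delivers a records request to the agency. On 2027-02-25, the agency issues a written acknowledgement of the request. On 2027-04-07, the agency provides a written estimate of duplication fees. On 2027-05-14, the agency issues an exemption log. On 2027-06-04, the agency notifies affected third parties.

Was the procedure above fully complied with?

Yes

Step 1 — 7 and 27 days from 2027-02-15 (when the request is received) are 2027-02-22 and 2027-03-14 respectively; done 2027-02-25 — within the window.
Step 2 — counting 7 days from 2027-04-01 (end of the 35-day comment period, which began when the acknowledgement is issued on 2027-02-25) gives a deadline of 2027-04-08; done 2027-04-07 — timely.
Step 3 — 21 and 91 days from 2027-02-15 (when the request is received) are 2027-03-08 and 2027-05-17 respectively; 2027-05-14 falls inside that range.
Step 4 — must wait 20 days from 2027-05-14 (when the exemption log is issued), so not before 2027-06-03; done 2027-06-04 — permitted.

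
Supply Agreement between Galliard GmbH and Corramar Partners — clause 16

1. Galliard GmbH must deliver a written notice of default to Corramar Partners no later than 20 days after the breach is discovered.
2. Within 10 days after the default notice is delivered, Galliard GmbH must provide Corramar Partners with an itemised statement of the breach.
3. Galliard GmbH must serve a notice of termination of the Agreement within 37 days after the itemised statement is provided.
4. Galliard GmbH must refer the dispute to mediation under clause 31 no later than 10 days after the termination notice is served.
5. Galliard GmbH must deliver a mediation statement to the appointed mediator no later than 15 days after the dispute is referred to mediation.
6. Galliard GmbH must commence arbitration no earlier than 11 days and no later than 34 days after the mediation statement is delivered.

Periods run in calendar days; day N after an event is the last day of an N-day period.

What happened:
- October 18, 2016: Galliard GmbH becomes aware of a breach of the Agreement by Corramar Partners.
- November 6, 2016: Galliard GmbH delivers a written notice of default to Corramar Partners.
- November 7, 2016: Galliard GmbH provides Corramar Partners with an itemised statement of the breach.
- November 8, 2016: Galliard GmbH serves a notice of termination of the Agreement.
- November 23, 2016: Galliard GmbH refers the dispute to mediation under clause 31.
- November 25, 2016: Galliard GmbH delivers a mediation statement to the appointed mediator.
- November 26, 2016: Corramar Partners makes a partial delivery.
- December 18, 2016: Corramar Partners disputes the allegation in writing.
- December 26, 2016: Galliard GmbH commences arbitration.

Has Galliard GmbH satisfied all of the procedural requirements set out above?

Step 1: 20 days after October 18, 2016 (when the breach is discovered) is November 7, 2016; done November 6, 2016 — timely.
Step 2: 10 days after November 6, 2016 (when the default notice is delivered) is November 16, 2016; completed November 7, 2016, before the deadline.
Step 3: 37 days after November 7, 2016 (when the itemised statement is provided) is December 14, 2016; done November 8, 2016 — timely.
Step 4: 10 days after November 8, 2016 (when the termination notice is served) is November 18, 2016; done November 23, 2016 — 5 days late.
The analysis stops there.

No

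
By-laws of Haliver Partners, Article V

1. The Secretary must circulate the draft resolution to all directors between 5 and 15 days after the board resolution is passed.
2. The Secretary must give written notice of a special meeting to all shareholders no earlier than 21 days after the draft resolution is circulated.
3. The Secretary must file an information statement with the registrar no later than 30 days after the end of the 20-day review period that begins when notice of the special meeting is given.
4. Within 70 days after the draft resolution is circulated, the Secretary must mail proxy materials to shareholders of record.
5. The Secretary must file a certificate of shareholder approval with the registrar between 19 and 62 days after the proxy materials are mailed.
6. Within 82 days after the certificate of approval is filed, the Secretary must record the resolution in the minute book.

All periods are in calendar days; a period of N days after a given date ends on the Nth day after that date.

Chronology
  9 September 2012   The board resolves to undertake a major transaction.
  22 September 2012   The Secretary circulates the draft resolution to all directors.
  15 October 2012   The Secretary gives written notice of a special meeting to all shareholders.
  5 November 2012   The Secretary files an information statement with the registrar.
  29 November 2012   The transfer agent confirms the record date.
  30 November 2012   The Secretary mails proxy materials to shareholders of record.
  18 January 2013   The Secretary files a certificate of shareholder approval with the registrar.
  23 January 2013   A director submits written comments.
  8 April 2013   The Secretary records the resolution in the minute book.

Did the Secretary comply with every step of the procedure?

Yes

Step 1: the window is 5–15 days after 9 September 2012 (when the board resolution is passed), so 14 September 2012 through 24 September 2012; 22 September 2012 falls inside that range.
Step 2: the earliest permitted date is 21 days after 22 September 2012 (when the draft resolution is circulated), i.e. 13 October 2012; done 15 October 2012, after the minimum wait.
Step 3: 30 days after 4 November 2012 (end of the 20-day review period, which began when notice of the special meeting is given on 15 October 2012) is 4 December 2012; completed 5 November 2012, before the deadline.
Step 4: 70 days after 22 September 2012 (when the draft resolution is circulated) is 1 December 2012; 30 November 2012 is within that limit.
Step 5: the window is 19–62 days after 30 November 2012 (when the proxy materials are mailed), so 19 December 2012 through 31 January 2013; 18 January 2013 falls inside that range.
Step 6: 82 days after 18 January 2013 (when the certificate of approval is filed) is 10 April 2013; 8 April 2013 is within that limit.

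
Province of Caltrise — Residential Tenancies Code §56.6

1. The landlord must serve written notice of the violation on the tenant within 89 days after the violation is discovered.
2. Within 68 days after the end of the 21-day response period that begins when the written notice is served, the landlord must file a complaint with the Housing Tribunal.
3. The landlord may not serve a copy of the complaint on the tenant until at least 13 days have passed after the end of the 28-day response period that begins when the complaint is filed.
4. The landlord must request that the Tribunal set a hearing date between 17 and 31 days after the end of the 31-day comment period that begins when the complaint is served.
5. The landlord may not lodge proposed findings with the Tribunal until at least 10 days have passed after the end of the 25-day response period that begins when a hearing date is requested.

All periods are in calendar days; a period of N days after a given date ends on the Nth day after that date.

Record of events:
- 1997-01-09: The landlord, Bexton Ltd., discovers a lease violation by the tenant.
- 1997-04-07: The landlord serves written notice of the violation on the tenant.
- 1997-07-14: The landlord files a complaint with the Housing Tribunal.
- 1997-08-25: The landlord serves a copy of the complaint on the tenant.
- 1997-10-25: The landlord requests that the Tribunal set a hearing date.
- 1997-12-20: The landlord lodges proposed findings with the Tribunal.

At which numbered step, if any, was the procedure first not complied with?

Step 1 — counting 89 days from 1997-01-09 (when the violation is discovered) gives a deadline of 1997-04-08; completed 1997-04-07, before the deadline.
Step 2 — counting 68 days from 1997-04-28 (end of the 21-day response period, which began when the written notice is served on 1997-04-07) gives a deadline of 1997-07-05; 1997-07-14 misses that deadline by 9 days.
Later steps need not be reached.

Step 2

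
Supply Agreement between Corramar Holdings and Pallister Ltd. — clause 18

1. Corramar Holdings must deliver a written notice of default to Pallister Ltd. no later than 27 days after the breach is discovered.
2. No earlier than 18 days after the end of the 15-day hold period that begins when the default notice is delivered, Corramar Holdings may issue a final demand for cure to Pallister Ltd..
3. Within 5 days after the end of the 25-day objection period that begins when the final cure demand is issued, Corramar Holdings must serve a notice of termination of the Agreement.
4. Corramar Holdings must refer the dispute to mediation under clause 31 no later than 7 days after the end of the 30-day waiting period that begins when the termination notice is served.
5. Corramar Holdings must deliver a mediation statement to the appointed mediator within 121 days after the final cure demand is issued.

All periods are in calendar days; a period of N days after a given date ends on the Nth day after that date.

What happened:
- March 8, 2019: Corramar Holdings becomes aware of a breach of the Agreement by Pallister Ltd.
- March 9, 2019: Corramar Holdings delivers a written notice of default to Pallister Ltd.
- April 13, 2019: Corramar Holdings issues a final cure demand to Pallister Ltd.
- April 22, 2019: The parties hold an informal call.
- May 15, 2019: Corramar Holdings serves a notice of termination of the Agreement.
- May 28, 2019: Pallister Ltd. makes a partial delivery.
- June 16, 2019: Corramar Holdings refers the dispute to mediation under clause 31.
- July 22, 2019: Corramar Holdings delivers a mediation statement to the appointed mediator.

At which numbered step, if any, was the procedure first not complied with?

Step 3

Step 1 — counting 27 days from March 8, 2019 (when the breach is discovered) gives a deadline of April 4, 2019; March 9, 2019 is within that limit.
Step 2 — must wait 18 days from March 24, 2019 (end of the 15-day hold period, which began when the default notice is delivered on March 9, 2019), so not before April 11, 2019; done April 13, 2019 — permitted.
Step 3 — counting 5 days from May 8, 2019 (end of the 25-day objection period, which began when the final cure demand is issued on April 13, 2019) gives a deadline of May 13, 2019; done May 15, 2019 — 2 days late.
No need to go further; step 3 was not satisfied.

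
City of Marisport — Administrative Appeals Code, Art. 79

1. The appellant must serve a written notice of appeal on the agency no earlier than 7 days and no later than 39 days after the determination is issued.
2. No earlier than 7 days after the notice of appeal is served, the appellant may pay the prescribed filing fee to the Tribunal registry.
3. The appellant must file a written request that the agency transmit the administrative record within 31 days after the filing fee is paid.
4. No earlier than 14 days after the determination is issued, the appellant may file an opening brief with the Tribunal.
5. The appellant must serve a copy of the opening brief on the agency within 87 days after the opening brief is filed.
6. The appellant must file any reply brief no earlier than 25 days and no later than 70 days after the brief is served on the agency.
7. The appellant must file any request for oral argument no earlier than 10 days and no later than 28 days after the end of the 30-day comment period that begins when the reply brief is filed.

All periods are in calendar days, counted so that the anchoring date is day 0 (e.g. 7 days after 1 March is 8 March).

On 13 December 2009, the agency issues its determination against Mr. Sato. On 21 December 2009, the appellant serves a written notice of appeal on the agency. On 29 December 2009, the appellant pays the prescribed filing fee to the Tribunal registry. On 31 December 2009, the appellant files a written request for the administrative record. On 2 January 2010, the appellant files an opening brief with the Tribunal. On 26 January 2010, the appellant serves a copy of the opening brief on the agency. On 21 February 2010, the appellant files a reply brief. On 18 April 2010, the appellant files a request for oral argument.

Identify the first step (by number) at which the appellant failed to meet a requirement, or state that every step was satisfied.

Step 1 — 7 and 39 days from 13 December 2009 (when the determination is issued) are 20 December 2009 and 21 January 2010 respectively; done 21 December 2009, which is between those dates.
Step 2 — must wait 7 days from 21 December 2009 (when the notice of appeal is served), so not before 28 December 2009; done 29 December 2009, after the minimum wait.
Step 3 — counting 31 days from 29 December 2009 (when the filing fee is paid) gives a deadline of 29 January 2010; completed 31 December 2009, before the deadline.
Step 4 — must wait 14 days from 13 December 2009 (when the determination is issued), so not before 27 December 2009; done 2 January 2010 — permitted.
Step 5 — counting 87 days from 2 January 2010 (when the opening brief is filed) gives a deadline of 30 March 2010; completed 26 January 2010, before the deadline.
Step 6 — 25 and 70 days from 26 January 2010 (when the brief is served on the agency) are 20 February 2010 and 6 April 2010 respectively; 21 February 2010 falls inside that range.
Step 7 — 10 and 28 days from 23 March 2010 (end of the 30-day comment period, which began when the reply brief is filed on 21 February 2010) are 2 April 2010 and 20 April 2010 respectively; 18 April 2010 falls inside that range.

None — every step was satisfied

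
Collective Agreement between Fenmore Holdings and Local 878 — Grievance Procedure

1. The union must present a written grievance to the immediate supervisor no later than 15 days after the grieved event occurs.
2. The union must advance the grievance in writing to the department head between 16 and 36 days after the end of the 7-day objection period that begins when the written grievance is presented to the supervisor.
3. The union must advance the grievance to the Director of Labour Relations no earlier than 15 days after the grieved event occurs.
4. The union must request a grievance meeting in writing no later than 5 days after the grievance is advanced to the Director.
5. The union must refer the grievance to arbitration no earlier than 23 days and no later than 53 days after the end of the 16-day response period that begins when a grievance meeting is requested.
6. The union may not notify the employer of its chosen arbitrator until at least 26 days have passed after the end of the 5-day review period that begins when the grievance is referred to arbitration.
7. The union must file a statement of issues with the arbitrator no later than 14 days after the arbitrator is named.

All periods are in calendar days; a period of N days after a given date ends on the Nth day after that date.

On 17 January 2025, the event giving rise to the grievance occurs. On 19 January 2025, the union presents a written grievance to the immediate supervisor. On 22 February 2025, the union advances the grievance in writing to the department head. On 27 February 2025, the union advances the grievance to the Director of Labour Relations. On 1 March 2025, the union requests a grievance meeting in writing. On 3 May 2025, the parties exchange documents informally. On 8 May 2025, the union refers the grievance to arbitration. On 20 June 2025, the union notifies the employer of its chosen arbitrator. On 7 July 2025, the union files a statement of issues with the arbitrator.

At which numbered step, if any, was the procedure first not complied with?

(1) due by 17 January 2025 + 15 days = 1 February 2025; completed 19 January 2025, before the deadline.
(2) the permitted window runs from 26 January 2025 + 16 = 11 February 2025 to 26 January 2025 + 36 = 3 March 2025; 22 February 2025 falls inside that range.
(3) permitted from 17 January 2025 + 15 days = 1 February 2025 onward; 27 February 2025 is on or after that date.
(4) due by 27 February 2025 + 5 days = 4 March 2025; completed 1 March 2025, before the deadline.
(5) the permitted window runs from 17 March 2025 + 23 = 9 April 2025 to 17 March 2025 + 53 = 9 May 2025; done 8 May 2025, which is between those dates.
(6) permitted from 13 May 2025 + 26 days = 8 June 2025 onward; 20 June 2025 is on or after that date.
(7) due by 20 June 2025 + 14 days = 4 July 2025; done 7 July 2025 — 3 days late.

Step 7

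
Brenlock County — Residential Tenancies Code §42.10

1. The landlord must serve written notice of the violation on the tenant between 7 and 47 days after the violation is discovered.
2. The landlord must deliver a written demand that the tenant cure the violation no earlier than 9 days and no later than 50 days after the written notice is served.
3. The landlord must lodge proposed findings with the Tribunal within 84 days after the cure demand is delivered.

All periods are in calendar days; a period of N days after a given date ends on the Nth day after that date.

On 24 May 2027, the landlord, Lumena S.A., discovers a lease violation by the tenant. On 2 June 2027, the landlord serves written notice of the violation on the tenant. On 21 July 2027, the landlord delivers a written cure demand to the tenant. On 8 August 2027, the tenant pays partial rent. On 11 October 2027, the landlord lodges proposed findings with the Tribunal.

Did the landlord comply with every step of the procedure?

(1) the permitted window runs from 24 May 2027 + 7 = 31 May 2027 to 24 May 2027 + 47 = 10 July 2027; done 2 June 2027, which is between those dates.
(2) the permitted window runs from 2 June 2027 + 9 = 11 June 2027 to 2 June 2027 + 50 = 22 July 2027; done 21 July 2027, which is between those dates.
(3) due by 21 July 2027 + 84 days = 13 October 2027; 11 October 2027 is within that limit.

Yes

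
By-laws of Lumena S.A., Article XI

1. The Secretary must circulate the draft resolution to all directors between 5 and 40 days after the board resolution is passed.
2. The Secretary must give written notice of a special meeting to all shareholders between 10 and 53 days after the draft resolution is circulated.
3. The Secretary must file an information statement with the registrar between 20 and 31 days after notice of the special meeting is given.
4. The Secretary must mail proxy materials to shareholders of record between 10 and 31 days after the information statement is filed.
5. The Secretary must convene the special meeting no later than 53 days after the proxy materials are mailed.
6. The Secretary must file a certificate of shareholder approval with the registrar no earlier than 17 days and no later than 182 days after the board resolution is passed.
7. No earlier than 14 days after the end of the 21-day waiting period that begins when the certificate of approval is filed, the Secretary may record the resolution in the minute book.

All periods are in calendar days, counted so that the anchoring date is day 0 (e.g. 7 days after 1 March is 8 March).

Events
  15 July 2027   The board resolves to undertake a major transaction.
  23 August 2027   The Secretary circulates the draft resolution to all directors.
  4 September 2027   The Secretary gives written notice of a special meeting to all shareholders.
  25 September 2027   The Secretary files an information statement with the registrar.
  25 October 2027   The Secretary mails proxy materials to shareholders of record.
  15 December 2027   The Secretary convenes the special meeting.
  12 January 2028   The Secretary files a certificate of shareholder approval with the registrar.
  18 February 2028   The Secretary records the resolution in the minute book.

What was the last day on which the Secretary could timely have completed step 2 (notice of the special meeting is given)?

15 October 2027

Step 2 runs from 23 August 2027, when the draft resolution is circulated. The window is 10–53 days after 23 August 2027; it closes on 15 October 2027.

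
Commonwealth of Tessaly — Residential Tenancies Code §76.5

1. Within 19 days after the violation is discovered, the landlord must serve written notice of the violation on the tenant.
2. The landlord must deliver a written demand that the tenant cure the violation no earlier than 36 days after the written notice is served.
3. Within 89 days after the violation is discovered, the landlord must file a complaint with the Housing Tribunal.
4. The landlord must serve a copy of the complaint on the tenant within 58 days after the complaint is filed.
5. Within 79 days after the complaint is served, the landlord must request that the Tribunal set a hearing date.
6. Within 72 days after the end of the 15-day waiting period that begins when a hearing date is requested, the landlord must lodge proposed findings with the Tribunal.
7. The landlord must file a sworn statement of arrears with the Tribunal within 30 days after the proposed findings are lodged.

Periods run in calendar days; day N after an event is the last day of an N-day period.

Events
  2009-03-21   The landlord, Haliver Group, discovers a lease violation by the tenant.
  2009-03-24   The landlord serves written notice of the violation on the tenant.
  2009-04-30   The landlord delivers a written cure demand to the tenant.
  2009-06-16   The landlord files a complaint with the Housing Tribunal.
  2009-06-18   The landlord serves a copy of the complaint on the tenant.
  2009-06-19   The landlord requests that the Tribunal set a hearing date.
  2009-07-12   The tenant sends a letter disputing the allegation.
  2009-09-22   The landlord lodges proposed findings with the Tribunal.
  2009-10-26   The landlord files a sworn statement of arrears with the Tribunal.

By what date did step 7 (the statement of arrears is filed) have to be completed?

2009-10-22

Step 7 runs from 2009-09-22, when the proposed findings are lodged. 30 days after 2009-09-22 is 2009-10-22.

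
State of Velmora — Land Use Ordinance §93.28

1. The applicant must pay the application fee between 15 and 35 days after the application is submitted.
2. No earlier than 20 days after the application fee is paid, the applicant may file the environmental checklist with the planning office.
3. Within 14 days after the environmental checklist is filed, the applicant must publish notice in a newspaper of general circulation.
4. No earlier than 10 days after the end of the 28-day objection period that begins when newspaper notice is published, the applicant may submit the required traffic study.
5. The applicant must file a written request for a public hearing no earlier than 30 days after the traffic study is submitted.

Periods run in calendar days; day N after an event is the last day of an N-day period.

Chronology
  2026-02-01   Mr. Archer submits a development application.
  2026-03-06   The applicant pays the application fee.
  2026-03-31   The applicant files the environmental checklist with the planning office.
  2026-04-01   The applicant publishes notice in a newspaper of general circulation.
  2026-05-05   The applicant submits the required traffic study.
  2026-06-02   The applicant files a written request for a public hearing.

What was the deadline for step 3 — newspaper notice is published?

2026-04-14

Step 3 runs from 2026-03-31, when the environmental checklist is filed. 14 days after 2026-03-31 is 2026-04-14.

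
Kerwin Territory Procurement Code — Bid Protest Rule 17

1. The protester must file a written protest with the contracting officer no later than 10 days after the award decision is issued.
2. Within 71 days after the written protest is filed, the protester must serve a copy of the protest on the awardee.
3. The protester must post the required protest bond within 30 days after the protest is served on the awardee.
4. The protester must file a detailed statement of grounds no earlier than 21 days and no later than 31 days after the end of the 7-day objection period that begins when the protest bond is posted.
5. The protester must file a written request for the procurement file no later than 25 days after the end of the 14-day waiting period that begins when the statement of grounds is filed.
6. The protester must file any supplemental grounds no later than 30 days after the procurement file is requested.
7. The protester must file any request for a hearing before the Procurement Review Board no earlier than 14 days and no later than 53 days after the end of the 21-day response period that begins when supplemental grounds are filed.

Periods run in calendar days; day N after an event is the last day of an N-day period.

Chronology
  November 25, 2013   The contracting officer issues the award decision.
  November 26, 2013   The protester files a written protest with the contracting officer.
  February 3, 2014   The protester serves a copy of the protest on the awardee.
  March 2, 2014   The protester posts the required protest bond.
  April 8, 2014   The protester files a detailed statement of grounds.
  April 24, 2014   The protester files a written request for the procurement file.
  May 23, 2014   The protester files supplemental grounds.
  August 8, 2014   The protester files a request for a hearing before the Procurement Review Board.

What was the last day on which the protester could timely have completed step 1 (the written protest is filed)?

Step 1 runs from November 25, 2013, when the award decision is issued. 10 days after November 25, 2013 is December 5, 2013.

December 5, 2013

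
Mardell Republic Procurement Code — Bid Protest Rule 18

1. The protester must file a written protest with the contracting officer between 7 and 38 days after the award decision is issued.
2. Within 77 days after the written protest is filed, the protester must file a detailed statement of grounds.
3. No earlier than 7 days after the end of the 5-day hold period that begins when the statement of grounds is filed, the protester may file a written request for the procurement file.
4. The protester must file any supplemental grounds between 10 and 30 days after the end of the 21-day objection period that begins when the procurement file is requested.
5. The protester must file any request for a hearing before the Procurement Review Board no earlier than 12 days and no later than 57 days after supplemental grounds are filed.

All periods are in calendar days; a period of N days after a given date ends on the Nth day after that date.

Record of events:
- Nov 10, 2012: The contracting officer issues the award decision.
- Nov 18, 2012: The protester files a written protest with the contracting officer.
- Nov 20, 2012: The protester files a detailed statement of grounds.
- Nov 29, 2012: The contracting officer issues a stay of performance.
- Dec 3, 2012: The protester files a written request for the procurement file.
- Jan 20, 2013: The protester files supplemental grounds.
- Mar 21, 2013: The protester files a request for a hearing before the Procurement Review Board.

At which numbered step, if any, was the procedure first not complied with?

Step 5

(1) the permitted window runs from Nov 10, 2012 + 7 = Nov 17, 2012 to Nov 10, 2012 + 38 = Dec 18, 2012; done Nov 18, 2012, which is between those dates.
(2) due by Nov 18, 2012 + 77 days = Feb 3, 2013; Nov 20, 2012 is within that limit.
(3) permitted from Nov 25, 2012 + 7 days = Dec 2, 2012 onward; done Dec 3, 2012, after the minimum wait.
(4) the permitted window runs from Dec 24, 2012 + 10 = Jan 3, 2013 to Dec 24, 2012 + 30 = Jan 23, 2013; done Jan 20, 2013 — within the window.
(5) the permitted window runs from Jan 20, 2013 + 12 = Feb 1, 2013 to Jan 20, 2013 + 57 = Mar 18, 2013; done Mar 21, 2013 — 3 days after the window closed.
That is the first point of non-compliance.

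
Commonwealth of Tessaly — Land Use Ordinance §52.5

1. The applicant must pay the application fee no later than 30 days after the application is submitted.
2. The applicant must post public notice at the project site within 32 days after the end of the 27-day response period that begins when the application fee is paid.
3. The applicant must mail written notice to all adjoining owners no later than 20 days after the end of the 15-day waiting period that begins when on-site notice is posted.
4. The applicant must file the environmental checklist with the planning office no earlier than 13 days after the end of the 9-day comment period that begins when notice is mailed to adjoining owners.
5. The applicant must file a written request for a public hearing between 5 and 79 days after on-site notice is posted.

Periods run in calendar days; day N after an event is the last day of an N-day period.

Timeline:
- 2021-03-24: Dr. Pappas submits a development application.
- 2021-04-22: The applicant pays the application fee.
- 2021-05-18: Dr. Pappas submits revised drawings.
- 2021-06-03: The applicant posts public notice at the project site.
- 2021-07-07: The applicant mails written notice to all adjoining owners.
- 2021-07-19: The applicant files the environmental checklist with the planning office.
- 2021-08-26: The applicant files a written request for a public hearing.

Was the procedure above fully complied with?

No

Step 1: 30 days after 2021-03-24 (when the application is submitted) is 2021-04-23; 2021-04-22 is within that limit.
Step 2: 32 days after 2021-05-19 (end of the 27-day response period, which began when the application fee is paid on 2021-04-22) is 2021-06-20; 2021-06-03 is within that limit.
Step 3: 20 days after 2021-06-18 (end of the 15-day waiting period, which began when on-site notice is posted on 2021-06-03) is 2021-07-08; 2021-07-07 is within that limit.
Step 4: the earliest permitted date is 13 days after 2021-07-16 (end of the 9-day comment period, which began when notice is mailed to adjoining owners on 2021-07-07), i.e. 2021-07-29; done 2021-07-19 — 10 days too early.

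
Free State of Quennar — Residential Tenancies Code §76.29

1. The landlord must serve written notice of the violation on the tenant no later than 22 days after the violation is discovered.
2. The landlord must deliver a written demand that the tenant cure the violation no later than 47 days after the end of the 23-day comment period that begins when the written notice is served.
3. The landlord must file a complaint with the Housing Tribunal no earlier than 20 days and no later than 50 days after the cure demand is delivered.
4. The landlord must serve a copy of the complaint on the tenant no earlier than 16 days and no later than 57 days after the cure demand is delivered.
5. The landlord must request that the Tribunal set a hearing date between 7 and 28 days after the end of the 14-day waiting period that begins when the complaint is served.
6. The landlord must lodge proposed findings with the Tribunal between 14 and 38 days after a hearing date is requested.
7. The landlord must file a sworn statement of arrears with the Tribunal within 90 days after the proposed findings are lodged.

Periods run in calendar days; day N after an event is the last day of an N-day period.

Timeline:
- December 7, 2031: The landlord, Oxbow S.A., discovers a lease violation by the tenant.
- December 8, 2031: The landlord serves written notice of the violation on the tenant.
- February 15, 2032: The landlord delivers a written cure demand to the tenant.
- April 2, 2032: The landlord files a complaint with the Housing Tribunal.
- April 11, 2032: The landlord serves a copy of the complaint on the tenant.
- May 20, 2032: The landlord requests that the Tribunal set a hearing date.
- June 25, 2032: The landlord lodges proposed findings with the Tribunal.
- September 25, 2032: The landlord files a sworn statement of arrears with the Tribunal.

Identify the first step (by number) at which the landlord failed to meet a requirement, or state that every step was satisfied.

Step 7

(1) due by December 7, 2031 + 22 days = December 29, 2031; completed December 8, 2031, before the deadline.
(2) due by December 31, 2031 + 47 days = February 16, 2032; completed February 15, 2032, before the deadline.
(3) the permitted window runs from February 15, 2032 + 20 = March 6, 2032 to February 15, 2032 + 50 = April 5, 2032; done April 2, 2032, which is between those dates.
(4) the permitted window runs from February 15, 2032 + 16 = March 2, 2032 to February 15, 2032 + 57 = April 12, 2032; April 11, 2032 falls inside that range.
(5) the permitted window runs from April 25, 2032 + 7 = May 2, 2032 to April 25, 2032 + 28 = May 23, 2032; done May 20, 2032, which is between those dates.
(6) the permitted window runs from May 20, 2032 + 14 = June 3, 2032 to May 20, 2032 + 38 = June 27, 2032; done June 25, 2032, which is between those dates.
(7) due by June 25, 2032 + 90 days = September 23, 2032; done September 25, 2032 — 2 days late.
The procedure was therefore not followed at step 7.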